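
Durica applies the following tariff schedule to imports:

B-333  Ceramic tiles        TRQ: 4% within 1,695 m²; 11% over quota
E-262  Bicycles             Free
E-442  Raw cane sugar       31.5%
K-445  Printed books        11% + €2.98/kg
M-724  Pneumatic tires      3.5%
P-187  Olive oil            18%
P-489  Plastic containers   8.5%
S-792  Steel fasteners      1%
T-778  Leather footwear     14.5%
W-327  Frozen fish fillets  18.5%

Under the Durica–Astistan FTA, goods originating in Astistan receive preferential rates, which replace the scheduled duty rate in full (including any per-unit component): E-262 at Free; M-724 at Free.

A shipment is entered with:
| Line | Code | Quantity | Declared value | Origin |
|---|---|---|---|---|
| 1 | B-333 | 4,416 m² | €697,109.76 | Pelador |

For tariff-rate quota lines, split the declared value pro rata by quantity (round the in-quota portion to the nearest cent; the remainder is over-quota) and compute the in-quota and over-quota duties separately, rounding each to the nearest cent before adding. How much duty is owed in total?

Line 1 (B-333, Pelador, 4,416 m², €697,109.76):
Code B-333 is under a tariff-rate quota (threshold 1,695 m²). In-quota: 1,695 m² at 4%; over-quota: 2,721 m² at 11%.
Pro-rata value split: in-quota = €697,109.76 × 1,695/4,416 = €267,572.70; over-quota = €697,109.76 − €267,572.70 = €429,537.06.
In-quota duty = €267,572.70 × 4% = €10,702.91. Over-quota duty = €429,537.06 × 11% = €47,249.08.
Line duty = €10,702.91 + €47,249.08 = €57,951.99.

€57,951.99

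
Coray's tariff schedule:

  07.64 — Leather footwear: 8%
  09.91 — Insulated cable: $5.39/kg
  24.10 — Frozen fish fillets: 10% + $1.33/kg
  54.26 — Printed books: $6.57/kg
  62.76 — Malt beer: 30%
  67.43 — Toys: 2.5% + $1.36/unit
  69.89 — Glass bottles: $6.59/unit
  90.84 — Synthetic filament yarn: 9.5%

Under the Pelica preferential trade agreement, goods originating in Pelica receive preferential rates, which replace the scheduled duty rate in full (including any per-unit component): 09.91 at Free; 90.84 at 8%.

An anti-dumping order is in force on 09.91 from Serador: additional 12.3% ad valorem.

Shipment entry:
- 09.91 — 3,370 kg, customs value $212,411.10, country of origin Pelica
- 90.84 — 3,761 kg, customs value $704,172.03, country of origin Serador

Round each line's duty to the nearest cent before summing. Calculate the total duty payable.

$66,896.34

Line 1 (09.91, Pelica, 3,370 kg, $212,411.10):
Base rate for 09.91 is $5.39/kg.
Origin Pelica qualifies under the Coray–Pelica agreement and 09.91 is covered: preferential rate Free applies instead.
The additional-duty order on 09.91 targets Serador, not Pelica; it does not apply.
Duty = $212,411.10 × 0% = $0.00.
Line 2 (90.84, Serador, 3,761 kg, $704,172.03):
Base rate for 90.84 is 9.5%.
90.84 has an FTA preferential rate, but origin Serador is not Pelica; base rate stands.
Duty = $704,172.03 × 9.5% = $66,896.34.
Total = $0.00 + $66,896.34 = $66,896.34.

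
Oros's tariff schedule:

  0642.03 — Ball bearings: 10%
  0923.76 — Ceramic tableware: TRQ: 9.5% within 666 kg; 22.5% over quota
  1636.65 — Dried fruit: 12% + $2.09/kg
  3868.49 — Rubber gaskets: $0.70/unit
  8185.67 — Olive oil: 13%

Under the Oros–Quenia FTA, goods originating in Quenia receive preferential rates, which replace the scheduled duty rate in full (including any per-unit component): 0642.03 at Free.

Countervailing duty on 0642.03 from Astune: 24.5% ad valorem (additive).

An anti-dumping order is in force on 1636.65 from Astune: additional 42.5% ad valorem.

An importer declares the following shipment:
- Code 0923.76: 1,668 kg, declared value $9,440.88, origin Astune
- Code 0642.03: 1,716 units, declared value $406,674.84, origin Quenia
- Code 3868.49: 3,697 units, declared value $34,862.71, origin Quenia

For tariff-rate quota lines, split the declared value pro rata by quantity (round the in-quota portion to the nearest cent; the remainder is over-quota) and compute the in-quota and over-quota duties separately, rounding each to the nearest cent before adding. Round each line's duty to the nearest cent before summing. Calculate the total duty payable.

Line 1 (0923.76, Astune, 1,668 kg, $9,440.88):
Code 0923.76 is under a tariff-rate quota (threshold 666 kg). In-quota: 666 kg at 9.5%; over-quota: 1,002 kg at 22.5%.
Pro-rata value split: in-quota = $9,440.88 × 666/1,668 = $3,769.56; over-quota = $9,440.88 − $3,769.56 = $5,671.32.
In-quota duty = $3,769.56 × 9.5% = $358.11. Over-quota duty = $5,671.32 × 22.5% = $1,276.05.
Line duty = $358.11 + $1,276.05 = $1,634.16.
Line 2 (0642.03, Quenia, 1,716 units, $406,674.84):
Base rate for 0642.03 is 10%.
Origin Quenia qualifies under the Oros–Quenia agreement and 0642.03 is covered: preferential rate Free applies instead.
The additional-duty order on 0642.03 targets Astune, not Quenia; it does not apply.
Duty = $406,674.84 × 0% = $0.00.
Line 3 (3868.49, Quenia, 3,697 units, $34,862.71):
Base rate for 3868.49 is $0.70/unit.
Origin Quenia is the FTA partner but 3868.49 is not on the preference list; base rate stands.
Duty = 3,697 × $0.70 = $2,587.90.
Total = $1,634.16 + $0.00 + $2,587.90 = $4,222.06.

$4,222.06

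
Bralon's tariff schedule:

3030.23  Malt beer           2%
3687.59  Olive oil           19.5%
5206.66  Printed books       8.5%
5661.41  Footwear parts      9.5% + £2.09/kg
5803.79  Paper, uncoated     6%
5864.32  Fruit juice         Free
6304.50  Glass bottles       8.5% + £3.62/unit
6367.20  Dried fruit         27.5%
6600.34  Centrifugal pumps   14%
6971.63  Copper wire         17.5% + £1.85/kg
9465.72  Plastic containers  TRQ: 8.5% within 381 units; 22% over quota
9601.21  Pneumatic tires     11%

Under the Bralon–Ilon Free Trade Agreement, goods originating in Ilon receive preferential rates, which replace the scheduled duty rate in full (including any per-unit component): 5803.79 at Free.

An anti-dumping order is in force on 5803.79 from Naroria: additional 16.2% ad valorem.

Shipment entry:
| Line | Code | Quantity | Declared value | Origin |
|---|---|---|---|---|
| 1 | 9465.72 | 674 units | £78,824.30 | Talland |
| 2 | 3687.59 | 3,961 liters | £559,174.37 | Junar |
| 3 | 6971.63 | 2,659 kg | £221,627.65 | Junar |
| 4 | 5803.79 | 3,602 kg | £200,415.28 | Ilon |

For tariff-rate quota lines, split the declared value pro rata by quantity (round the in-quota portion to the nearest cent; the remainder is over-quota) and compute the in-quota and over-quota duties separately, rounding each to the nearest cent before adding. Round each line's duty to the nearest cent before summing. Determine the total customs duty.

£164,069.02

Line 1 (9465.72, Talland, 674 units, £78,824.30):
Code 9465.72 is under a tariff-rate quota (threshold 381 units). In-quota: 381 units at 8.5%; over-quota: 293 units at 22%.
Pro-rata value split: in-quota = £78,824.30 × 381/674 = £44,557.95; over-quota = £78,824.30 − £44,557.95 = £34,266.35.
In-quota duty = £44,557.95 × 8.5% = £3,787.43. Over-quota duty = £34,266.35 × 22% = £7,538.60.
Line duty = £3,787.43 + £7,538.60 = £11,326.03.
Line 2 (3687.59, Junar, 3,961 liters, £559,174.37):
Base rate for 3687.59 is 19.5%.
Duty = £559,174.37 × 19.5% = £109,039.00.
Line 3 (6971.63, Junar, 2,659 kg, £221,627.65):
Base rate for 6971.63 is 17.5% + £1.85/kg.
Duty = £221,627.65 × 17.5% + 2,659 × £1.85 = £43,703.99.
Line 4 (5803.79, Ilon, 3,602 kg, £200,415.28):
Base rate for 5803.79 is 6%.
Origin Ilon qualifies under the Bralon–Ilon agreement and 5803.79 is covered: preferential rate Free applies instead.
The additional-duty order on 5803.79 targets Naroria, not Ilon; it does not apply.
Duty = £200,415.28 × 0% = £0.00.
Total = £11,326.03 + £109,039.00 + £43,703.99 + £0.00 = £164,069.02.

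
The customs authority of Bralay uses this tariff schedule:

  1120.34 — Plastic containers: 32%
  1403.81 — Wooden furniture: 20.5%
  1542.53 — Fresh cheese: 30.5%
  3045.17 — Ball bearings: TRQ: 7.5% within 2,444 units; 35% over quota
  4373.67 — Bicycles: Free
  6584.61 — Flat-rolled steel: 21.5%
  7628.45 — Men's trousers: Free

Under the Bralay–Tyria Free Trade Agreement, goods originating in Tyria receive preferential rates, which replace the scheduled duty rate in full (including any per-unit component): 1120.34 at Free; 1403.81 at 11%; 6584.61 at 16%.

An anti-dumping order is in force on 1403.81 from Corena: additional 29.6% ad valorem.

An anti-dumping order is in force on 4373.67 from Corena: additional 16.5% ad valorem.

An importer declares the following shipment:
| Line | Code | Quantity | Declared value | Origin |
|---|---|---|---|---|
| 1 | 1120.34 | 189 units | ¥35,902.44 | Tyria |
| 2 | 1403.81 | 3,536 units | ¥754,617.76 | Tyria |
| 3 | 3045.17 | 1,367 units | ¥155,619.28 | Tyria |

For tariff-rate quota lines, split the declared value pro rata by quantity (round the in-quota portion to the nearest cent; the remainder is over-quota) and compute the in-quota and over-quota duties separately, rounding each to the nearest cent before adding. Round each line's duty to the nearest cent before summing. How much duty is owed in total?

Line 1 (1120.34, Tyria, 189 units, ¥35,902.44):
Base rate for 1120.34 is 32%.
Origin Tyria qualifies under the Bralay–Tyria agreement and 1120.34 is covered: preferential rate Free applies instead.
Duty = ¥35,902.44 × 0% = ¥0.00.
Line 2 (1403.81, Tyria, 3,536 units, ¥754,617.76):
Base rate for 1403.81 is 20.5%.
Origin Tyria qualifies under the Bralay–Tyria agreement and 1403.81 is covered: preferential rate 11% applies instead.
The additional-duty order on 1403.81 targets Corena, not Tyria; it does not apply.
Duty = ¥754,617.76 × 11% = ¥83,007.95.
Line 3 (3045.17, Tyria, 1,367 units, ¥155,619.28):
Code 3045.17 is under a tariff-rate quota (threshold 2,444 units). Quantity 1,367 units is within the quota, so the in-quota rate 7.5% applies to the full value.
Duty = ¥155,619.28 × 7.5% = ¥11,671.45.
Total = ¥0.00 + ¥83,007.95 + ¥11,671.45 = ¥94,679.40.

¥94,679.40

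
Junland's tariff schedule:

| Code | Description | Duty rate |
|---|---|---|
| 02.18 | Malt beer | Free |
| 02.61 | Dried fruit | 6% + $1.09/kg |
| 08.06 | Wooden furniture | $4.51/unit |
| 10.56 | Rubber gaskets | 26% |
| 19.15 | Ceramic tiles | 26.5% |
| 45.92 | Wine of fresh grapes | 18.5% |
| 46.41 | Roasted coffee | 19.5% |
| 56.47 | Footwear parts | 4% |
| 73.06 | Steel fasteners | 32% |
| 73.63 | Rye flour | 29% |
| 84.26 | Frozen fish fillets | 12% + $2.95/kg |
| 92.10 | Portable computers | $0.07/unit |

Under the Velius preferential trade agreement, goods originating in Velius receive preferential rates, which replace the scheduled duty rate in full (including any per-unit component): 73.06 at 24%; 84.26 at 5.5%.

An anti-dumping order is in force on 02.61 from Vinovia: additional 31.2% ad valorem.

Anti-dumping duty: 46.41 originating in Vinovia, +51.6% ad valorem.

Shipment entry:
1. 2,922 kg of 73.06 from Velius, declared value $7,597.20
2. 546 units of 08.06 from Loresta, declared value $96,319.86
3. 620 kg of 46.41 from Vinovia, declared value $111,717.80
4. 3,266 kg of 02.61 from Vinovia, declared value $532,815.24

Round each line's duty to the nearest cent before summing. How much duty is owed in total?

$285,484.36

Line 1 (73.06, Velius, 2,922 kg, $7,597.20):
Base rate for 73.06 is 32%.
Origin Velius qualifies under the Junland–Velius agreement and 73.06 is covered: preferential rate 24% applies instead.
Duty = $7,597.20 × 24% = $1,823.33.
Line 2 (08.06, Loresta, 546 units, $96,319.86):
Base rate for 08.06 is $4.51/unit.
Duty = 546 × $4.51 = $2,462.46.
Line 3 (46.41, Vinovia, 620 kg, $111,717.80):
Base rate for 46.41 is 19.5%.
Additional duty on 46.41 from Vinovia: +51.6%. Applied ad valorem rate: 19.5% + 51.6% = 71.1%.
Duty = $111,717.80 × 71.1% = $79,431.36.
Line 4 (02.61, Vinovia, 3,266 kg, $532,815.24):
Base rate for 02.61 is 6% + $1.09/kg.
Additional duty on 02.61 from Vinovia: +31.2%. Applied ad valorem rate: 6% + 31.2% = 37.2%.
Duty = $532,815.24 × 37.2% + 3,266 × $1.09 = $201,767.21.
Total = $1,823.33 + $2,462.46 + $79,431.36 + $201,767.21 = $285,484.36.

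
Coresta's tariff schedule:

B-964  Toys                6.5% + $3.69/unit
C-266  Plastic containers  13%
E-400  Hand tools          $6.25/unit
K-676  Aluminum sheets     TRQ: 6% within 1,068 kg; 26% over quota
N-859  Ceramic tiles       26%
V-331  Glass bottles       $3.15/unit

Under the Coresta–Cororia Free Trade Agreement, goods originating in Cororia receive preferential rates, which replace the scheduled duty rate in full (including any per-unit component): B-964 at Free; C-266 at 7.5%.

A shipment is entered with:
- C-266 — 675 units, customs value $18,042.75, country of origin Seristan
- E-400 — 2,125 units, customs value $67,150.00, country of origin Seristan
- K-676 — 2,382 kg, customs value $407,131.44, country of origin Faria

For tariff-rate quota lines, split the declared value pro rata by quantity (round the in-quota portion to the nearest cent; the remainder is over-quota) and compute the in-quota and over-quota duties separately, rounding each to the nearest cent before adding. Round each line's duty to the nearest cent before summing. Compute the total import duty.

Line 1 (C-266, Seristan, 675 units, $18,042.75):
Base rate for C-266 is 13%.
C-266 has an FTA preferential rate, but origin Seristan is not Cororia; base rate stands.
Duty = $18,042.75 × 13% = $2,345.56.
Line 2 (E-400, Seristan, 2,125 units, $67,150.00):
Base rate for E-400 is $6.25/unit.
Duty = 2,125 × $6.25 = $13,281.25.
Line 3 (K-676, Faria, 2,382 kg, $407,131.44):
Code K-676 is under a tariff-rate quota (threshold 1,068 kg). In-quota: 1,068 kg at 6%; over-quota: 1,314 kg at 26%.
Pro-rata value split: in-quota = $407,131.44 × 1,068/2,382 = $182,542.56; over-quota = $407,131.44 − $182,542.56 = $224,588.88.
In-quota duty = $182,542.56 × 6% = $10,952.55. Over-quota duty = $224,588.88 × 26% = $58,393.11.
Line duty = $10,952.55 + $58,393.11 = $69,345.66.
Total = $2,345.56 + $13,281.25 + $69,345.66 = $84,972.47.

$84,972.47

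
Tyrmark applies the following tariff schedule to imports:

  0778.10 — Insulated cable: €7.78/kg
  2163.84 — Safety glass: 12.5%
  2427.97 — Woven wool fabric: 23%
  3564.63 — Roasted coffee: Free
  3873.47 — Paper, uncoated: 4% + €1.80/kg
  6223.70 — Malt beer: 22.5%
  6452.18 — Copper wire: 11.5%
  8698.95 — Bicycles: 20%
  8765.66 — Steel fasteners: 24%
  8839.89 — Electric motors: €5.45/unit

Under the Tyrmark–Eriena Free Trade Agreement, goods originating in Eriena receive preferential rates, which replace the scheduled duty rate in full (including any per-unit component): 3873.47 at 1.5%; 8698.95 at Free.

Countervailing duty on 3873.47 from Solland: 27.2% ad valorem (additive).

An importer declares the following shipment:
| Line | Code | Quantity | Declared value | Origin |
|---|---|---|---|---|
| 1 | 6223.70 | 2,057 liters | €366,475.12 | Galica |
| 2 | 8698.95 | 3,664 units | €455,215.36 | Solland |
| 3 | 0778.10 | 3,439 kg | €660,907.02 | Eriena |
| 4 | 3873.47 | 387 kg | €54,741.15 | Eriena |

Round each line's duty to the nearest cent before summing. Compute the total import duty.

Line 1 (6223.70, Galica, 2,057 liters, €366,475.12):
Base rate for 6223.70 is 22.5%.
Duty = €366,475.12 × 22.5% = €82,456.90.
Line 2 (8698.95, Solland, 3,664 units, €455,215.36):
Base rate for 8698.95 is 20%.
8698.95 has an FTA preferential rate, but origin Solland is not Eriena; base rate stands.
Duty = €455,215.36 × 20% = €91,043.07.
Line 3 (0778.10, Eriena, 3,439 kg, €660,907.02):
Base rate for 0778.10 is €7.78/kg.
Origin Eriena is the FTA partner but 0778.10 is not on the preference list; base rate stands.
Duty = 3,439 × €7.78 = €26,755.42.
Line 4 (3873.47, Eriena, 387 kg, €54,741.15):
Base rate for 3873.47 is 4% + €1.80/kg.
Origin Eriena qualifies under the Tyrmark–Eriena agreement and 3873.47 is covered: preferential rate 1.5% applies instead.
The additional-duty order on 3873.47 targets Solland, not Eriena; it does not apply.
Duty = €54,741.15 × 1.5% = €821.12.
Total = €82,456.90 + €91,043.07 + €26,755.42 + €821.12 = €201,076.51.

€201,076.51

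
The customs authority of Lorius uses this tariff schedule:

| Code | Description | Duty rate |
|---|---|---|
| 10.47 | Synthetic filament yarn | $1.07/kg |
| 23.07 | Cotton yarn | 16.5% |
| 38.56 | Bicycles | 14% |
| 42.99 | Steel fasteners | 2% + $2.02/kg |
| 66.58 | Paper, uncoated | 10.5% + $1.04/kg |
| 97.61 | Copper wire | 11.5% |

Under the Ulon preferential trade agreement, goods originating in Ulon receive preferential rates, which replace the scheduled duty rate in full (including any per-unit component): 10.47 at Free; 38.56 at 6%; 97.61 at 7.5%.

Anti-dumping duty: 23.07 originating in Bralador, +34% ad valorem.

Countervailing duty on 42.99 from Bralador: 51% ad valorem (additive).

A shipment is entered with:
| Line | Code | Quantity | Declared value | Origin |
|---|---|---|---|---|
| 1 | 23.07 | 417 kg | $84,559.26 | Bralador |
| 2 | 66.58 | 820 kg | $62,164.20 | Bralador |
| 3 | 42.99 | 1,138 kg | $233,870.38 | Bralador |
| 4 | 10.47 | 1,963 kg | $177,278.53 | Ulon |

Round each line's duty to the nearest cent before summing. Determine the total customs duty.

$176,332.53

Line 1 (23.07, Bralador, 417 kg, $84,559.26):
Base rate for 23.07 is 16.5%.
Additional duty on 23.07 from Bralador: +34%. Applied ad valorem rate: 16.5% + 34% = 50.5%.
Duty = $84,559.26 × 50.5% = $42,702.43.
Line 2 (66.58, Bralador, 820 kg, $62,164.20):
Base rate for 66.58 is 10.5% + $1.04/kg.
Duty = $62,164.20 × 10.5% + 820 × $1.04 = $7,380.04.
Line 3 (42.99, Bralador, 1,138 kg, $233,870.38):
Base rate for 42.99 is 2% + $2.02/kg.
Additional duty on 42.99 from Bralador: +51%. Applied ad valorem rate: 2% + 51% = 53%.
Duty = $233,870.38 × 53% + 1,138 × $2.02 = $126,250.06.
Line 4 (10.47, Ulon, 1,963 kg, $177,278.53):
Base rate for 10.47 is $1.07/kg.
Origin Ulon qualifies under the Lorius–Ulon agreement and 10.47 is covered: preferential rate Free applies instead.
Duty = $177,278.53 × 0% = $0.00.
Total = $42,702.43 + $7,380.04 + $126,250.06 + $0.00 = $176,332.53.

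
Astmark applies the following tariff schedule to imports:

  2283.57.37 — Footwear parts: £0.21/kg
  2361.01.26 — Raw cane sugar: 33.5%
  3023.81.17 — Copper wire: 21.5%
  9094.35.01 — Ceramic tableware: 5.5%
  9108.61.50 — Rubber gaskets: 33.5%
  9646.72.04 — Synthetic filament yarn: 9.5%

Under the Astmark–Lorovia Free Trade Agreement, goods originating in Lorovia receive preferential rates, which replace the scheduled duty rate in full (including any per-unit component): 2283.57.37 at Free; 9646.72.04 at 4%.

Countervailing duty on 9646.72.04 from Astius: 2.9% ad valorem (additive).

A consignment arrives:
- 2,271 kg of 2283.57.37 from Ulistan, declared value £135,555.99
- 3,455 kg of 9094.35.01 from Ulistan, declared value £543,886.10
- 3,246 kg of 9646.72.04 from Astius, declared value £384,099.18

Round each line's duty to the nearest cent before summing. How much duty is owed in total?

£78,018.95

Line 1 (2283.57.37, Ulistan, 2,271 kg, £135,555.99):
Base rate for 2283.57.37 is £0.21/kg.
2283.57.37 has an FTA preferential rate, but origin Ulistan is not Lorovia; base rate stands.
Duty = 2,271 × £0.21 = £476.91.
Line 2 (9094.35.01, Ulistan, 3,455 kg, £543,886.10):
Base rate for 9094.35.01 is 5.5%.
Duty = £543,886.10 × 5.5% = £29,913.74.
Line 3 (9646.72.04, Astius, 3,246 kg, £384,099.18):
Base rate for 9646.72.04 is 9.5%.
9646.72.04 has an FTA preferential rate, but origin Astius is not Lorovia; base rate stands.
Additional duty on 9646.72.04 from Astius: +2.9%. Applied ad valorem rate: 9.5% + 2.9% = 12.4%.
Duty = £384,099.18 × 12.4% = £47,628.30.
Total = £476.91 + £29,913.74 + £47,628.30 = £78,018.95.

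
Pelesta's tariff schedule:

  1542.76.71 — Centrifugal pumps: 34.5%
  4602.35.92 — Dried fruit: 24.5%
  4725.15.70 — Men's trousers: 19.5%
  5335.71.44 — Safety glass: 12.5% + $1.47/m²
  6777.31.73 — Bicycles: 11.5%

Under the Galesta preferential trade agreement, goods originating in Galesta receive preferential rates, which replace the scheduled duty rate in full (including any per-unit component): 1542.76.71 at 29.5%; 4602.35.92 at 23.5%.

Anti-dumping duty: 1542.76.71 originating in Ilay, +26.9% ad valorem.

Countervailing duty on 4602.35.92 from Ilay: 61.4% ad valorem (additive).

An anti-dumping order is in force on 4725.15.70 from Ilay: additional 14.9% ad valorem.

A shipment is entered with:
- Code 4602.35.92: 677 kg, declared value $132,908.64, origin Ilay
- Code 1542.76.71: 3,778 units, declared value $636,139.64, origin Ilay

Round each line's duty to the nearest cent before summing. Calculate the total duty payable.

$504,758.26

Line 1 (4602.35.92, Ilay, 677 kg, $132,908.64):
Base rate for 4602.35.92 is 24.5%.
4602.35.92 has an FTA preferential rate, but origin Ilay is not Galesta; base rate stands.
Additional duty on 4602.35.92 from Ilay: +61.4%. Applied ad valorem rate: 24.5% + 61.4% = 85.9%.
Duty = $132,908.64 × 85.9% = $114,168.52.
Line 2 (1542.76.71, Ilay, 3,778 units, $636,139.64):
Base rate for 1542.76.71 is 34.5%.
1542.76.71 has an FTA preferential rate, but origin Ilay is not Galesta; base rate stands.
Additional duty on 1542.76.71 from Ilay: +26.9%. Applied ad valorem rate: 34.5% + 26.9% = 61.4%.
Duty = $636,139.64 × 61.4% = $390,589.74.
Total = $114,168.52 + $390,589.74 = $504,758.26.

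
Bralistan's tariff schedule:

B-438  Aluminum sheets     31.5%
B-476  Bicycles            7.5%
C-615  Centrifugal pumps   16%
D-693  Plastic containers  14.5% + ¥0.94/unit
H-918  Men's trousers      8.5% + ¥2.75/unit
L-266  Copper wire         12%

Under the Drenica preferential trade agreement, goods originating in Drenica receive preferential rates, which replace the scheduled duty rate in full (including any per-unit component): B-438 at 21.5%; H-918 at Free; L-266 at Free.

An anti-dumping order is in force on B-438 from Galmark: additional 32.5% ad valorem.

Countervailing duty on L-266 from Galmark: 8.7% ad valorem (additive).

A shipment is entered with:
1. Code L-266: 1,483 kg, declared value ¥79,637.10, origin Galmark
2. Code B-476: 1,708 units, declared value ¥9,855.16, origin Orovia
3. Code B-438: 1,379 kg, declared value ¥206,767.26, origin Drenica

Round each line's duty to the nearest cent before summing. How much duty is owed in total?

Line 1 (L-266, Galmark, 1,483 kg, ¥79,637.10):
Base rate for L-266 is 12%.
L-266 has an FTA preferential rate, but origin Galmark is not Drenica; base rate stands.
Additional duty on L-266 from Galmark: +8.7%. Applied ad valorem rate: 12% + 8.7% = 20.7%.
Duty = ¥79,637.10 × 20.7% = ¥16,484.88.
Line 2 (B-476, Orovia, 1,708 units, ¥9,855.16):
Base rate for B-476 is 7.5%.
Duty = ¥9,855.16 × 7.5% = ¥739.14.
Line 3 (B-438, Drenica, 1,379 kg, ¥206,767.26):
Base rate for B-438 is 31.5%.
Origin Drenica qualifies under the Bralistan–Drenica agreement and B-438 is covered: preferential rate 21.5% applies instead.
The additional-duty order on B-438 targets Galmark, not Drenica; it does not apply.
Duty = ¥206,767.26 × 21.5% = ¥44,454.96.
Total = ¥16,484.88 + ¥739.14 + ¥44,454.96 = ¥61,678.98.

¥61,678.98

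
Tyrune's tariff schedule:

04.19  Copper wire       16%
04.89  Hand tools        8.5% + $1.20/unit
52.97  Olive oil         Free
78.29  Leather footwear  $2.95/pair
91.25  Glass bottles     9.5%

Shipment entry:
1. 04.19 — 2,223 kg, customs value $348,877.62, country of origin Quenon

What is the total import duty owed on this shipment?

Line 1 (04.19, Quenon, 2,223 kg, $348,877.62):
Base rate for 04.19 is 16%.
Duty = $348,877.62 × 16% = $55,820.42.

$55,820.42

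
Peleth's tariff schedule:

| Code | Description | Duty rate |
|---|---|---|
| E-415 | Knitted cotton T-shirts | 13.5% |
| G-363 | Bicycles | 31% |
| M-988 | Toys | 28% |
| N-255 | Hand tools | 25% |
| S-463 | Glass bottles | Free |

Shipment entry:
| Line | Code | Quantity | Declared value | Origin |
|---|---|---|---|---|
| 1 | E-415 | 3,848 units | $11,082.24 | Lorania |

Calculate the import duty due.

$1,496.10

Line 1 (E-415, Lorania, 3,848 units, $11,082.24):
Base rate for E-415 is 13.5%.
Duty = $11,082.24 × 13.5% = $1,496.10.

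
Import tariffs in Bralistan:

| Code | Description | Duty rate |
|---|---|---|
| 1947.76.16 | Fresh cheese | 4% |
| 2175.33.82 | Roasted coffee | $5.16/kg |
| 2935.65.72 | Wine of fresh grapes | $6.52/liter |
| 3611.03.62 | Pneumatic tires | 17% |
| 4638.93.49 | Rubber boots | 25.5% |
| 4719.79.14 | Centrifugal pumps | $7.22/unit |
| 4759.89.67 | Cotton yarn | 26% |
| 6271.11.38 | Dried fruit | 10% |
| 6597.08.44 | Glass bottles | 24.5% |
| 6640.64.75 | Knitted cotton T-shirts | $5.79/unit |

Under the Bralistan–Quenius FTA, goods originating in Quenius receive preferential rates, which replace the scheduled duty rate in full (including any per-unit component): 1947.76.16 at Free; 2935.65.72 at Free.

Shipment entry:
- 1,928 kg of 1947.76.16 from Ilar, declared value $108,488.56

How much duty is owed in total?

$4,339.54

Line 1 (1947.76.16, Ilar, 1,928 kg, $108,488.56):
Base rate for 1947.76.16 is 4%.
1947.76.16 has an FTA preferential rate, but origin Ilar is not Quenius; base rate stands.
Duty = $108,488.56 × 4% = $4,339.54.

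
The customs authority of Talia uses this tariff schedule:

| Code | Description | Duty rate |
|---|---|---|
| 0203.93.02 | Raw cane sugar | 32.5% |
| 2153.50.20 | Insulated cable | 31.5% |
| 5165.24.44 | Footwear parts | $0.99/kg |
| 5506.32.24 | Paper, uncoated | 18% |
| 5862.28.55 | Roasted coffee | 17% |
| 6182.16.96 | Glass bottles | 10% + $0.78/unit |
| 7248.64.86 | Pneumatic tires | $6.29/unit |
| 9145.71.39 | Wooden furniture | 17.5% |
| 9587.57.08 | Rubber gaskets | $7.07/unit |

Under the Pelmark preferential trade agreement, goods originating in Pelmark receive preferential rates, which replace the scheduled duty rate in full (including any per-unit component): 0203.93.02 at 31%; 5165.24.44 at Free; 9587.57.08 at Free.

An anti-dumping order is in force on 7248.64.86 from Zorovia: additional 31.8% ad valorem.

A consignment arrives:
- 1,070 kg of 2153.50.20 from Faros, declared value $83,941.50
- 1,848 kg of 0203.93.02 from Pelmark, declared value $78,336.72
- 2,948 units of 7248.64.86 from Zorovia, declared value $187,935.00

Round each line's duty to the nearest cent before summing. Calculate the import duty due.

$129,032.20

Line 1 (2153.50.20, Faros, 1,070 kg, $83,941.50):
Base rate for 2153.50.20 is 31.5%.
Duty = $83,941.50 × 31.5% = $26,441.57.
Line 2 (0203.93.02, Pelmark, 1,848 kg, $78,336.72):
Base rate for 0203.93.02 is 32.5%.
Origin Pelmark qualifies under the Talia–Pelmark agreement and 0203.93.02 is covered: preferential rate 31% applies instead.
Duty = $78,336.72 × 31% = $24,284.38.
Line 3 (7248.64.86, Zorovia, 2,948 units, $187,935.00):
Base rate for 7248.64.86 is $6.29/unit.
Additional duty on 7248.64.86 from Zorovia: +31.8% ad valorem. Applied ad valorem rate = 31.8%.
Duty = $187,935.00 × 31.8% + 2,948 × $6.29 = $78,306.25.
Total = $26,441.57 + $24,284.38 + $78,306.25 = $129,032.20.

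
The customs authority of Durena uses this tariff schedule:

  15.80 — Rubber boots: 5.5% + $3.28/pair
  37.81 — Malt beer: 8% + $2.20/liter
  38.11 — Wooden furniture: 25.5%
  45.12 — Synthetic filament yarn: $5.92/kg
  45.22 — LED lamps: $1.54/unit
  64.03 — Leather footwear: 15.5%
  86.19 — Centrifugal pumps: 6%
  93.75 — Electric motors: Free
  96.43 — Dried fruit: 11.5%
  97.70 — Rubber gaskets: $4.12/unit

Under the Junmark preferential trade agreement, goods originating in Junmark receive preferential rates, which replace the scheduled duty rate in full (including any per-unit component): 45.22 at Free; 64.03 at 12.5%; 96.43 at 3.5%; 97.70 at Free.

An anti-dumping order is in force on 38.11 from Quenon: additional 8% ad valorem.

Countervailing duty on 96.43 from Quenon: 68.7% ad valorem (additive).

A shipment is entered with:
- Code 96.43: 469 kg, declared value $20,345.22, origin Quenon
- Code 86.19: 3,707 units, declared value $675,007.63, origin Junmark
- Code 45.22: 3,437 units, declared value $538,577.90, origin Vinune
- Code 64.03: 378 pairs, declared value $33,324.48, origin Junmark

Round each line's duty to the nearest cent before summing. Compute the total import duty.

Line 1 (96.43, Quenon, 469 kg, $20,345.22):
Base rate for 96.43 is 11.5%.
96.43 has an FTA preferential rate, but origin Quenon is not Junmark; base rate stands.
Additional duty on 96.43 from Quenon: +68.7%. Applied ad valorem rate: 11.5% + 68.7% = 80.2%.
Duty = $20,345.22 × 80.2% = $16,316.87.
Line 2 (86.19, Junmark, 3,707 units, $675,007.63):
Base rate for 86.19 is 6%.
Origin Junmark is the FTA partner but 86.19 is not on the preference list; base rate stands.
Duty = $675,007.63 × 6% = $40,500.46.
Line 3 (45.22, Vinune, 3,437 units, $538,577.90):
Base rate for 45.22 is $1.54/unit.
45.22 has an FTA preferential rate, but origin Vinune is not Junmark; base rate stands.
Duty = 3,437 × $1.54 = $5,292.98.
Line 4 (64.03, Junmark, 378 pairs, $33,324.48):
Base rate for 64.03 is 15.5%.
Origin Junmark qualifies under the Durena–Junmark agreement and 64.03 is covered: preferential rate 12.5% applies instead.
Duty = $33,324.48 × 12.5% = $4,165.56.
Total = $16,316.87 + $40,500.46 + $5,292.98 + $4,165.56 = $66,275.87.

$66,275.87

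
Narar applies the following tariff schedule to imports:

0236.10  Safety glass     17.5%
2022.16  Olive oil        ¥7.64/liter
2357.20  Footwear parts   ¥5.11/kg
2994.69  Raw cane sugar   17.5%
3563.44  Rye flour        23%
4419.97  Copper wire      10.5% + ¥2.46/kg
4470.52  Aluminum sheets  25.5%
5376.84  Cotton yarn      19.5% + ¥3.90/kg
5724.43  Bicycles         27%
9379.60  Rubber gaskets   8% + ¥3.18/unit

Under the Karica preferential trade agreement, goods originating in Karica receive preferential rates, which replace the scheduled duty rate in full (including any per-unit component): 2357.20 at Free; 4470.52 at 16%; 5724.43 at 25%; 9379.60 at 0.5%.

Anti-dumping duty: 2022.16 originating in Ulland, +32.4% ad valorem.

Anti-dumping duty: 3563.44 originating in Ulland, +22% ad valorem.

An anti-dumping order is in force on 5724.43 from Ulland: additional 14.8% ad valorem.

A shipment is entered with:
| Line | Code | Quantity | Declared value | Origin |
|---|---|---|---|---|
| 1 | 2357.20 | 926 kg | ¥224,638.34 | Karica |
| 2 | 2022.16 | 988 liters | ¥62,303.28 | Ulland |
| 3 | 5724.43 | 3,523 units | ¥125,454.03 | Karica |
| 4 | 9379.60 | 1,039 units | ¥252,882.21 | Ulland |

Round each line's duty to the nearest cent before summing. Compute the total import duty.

Line 1 (2357.20, Karica, 926 kg, ¥224,638.34):
Base rate for 2357.20 is ¥5.11/kg.
Origin Karica qualifies under the Narar–Karica agreement and 2357.20 is covered: preferential rate Free applies instead.
Duty = ¥224,638.34 × 0% = ¥0.00.
Line 2 (2022.16, Ulland, 988 liters, ¥62,303.28):
Base rate for 2022.16 is ¥7.64/liter.
Additional duty on 2022.16 from Ulland: +32.4% ad valorem. Applied ad valorem rate = 32.4%.
Duty = ¥62,303.28 × 32.4% + 988 × ¥7.64 = ¥27,734.58.
Line 3 (5724.43, Karica, 3,523 units, ¥125,454.03):
Base rate for 5724.43 is 27%.
Origin Karica qualifies under the Narar–Karica agreement and 5724.43 is covered: preferential rate 25% applies instead.
The additional-duty order on 5724.43 targets Ulland, not Karica; it does not apply.
Duty = ¥125,454.03 × 25% = ¥31,363.51.
Line 4 (9379.60, Ulland, 1,039 units, ¥252,882.21):
Base rate for 9379.60 is 8% + ¥3.18/unit.
9379.60 has an FTA preferential rate, but origin Ulland is not Karica; base rate stands.
Duty = ¥252,882.21 × 8% + 1,039 × ¥3.18 = ¥23,534.60.
Total = ¥0.00 + ¥27,734.58 + ¥31,363.51 + ¥23,534.60 = ¥82,632.69.

¥82,632.69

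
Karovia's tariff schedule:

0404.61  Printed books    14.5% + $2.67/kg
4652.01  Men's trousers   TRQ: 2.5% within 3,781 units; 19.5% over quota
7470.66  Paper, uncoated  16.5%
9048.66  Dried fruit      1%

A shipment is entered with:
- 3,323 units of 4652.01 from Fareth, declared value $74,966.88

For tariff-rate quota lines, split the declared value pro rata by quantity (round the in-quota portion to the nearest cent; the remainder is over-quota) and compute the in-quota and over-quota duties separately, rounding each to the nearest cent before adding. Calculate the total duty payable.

$1,874.17

Line 1 (4652.01, Fareth, 3,323 units, $74,966.88):
Code 4652.01 is under a tariff-rate quota (threshold 3,781 units). Quantity 3,323 units is within the quota, so the in-quota rate 2.5% applies to the full value.
Duty = $74,966.88 × 2.5% = $1,874.17.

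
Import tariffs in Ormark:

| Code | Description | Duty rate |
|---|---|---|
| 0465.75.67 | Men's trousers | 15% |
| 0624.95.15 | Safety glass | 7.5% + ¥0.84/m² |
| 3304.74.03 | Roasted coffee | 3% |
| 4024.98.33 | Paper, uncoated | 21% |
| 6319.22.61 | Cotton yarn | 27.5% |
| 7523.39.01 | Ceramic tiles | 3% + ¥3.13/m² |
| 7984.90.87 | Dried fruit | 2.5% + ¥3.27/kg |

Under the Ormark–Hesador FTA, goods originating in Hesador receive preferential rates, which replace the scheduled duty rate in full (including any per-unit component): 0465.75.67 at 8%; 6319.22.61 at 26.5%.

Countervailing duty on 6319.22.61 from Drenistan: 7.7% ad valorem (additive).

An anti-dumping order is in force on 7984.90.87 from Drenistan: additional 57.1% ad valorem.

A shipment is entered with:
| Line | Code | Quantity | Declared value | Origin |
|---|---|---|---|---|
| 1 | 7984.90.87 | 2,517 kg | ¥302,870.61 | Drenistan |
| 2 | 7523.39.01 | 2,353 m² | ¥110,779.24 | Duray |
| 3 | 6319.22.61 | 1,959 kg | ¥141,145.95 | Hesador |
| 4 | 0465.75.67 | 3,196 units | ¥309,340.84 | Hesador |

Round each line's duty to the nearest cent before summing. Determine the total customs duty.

¥261,580.69

Line 1 (7984.90.87, Drenistan, 2,517 kg, ¥302,870.61):
Base rate for 7984.90.87 is 2.5% + ¥3.27/kg.
Additional duty on 7984.90.87 from Drenistan: +57.1%. Applied ad valorem rate: 2.5% + 57.1% = 59.6%.
Duty = ¥302,870.61 × 59.6% + 2,517 × ¥3.27 = ¥188,741.47.
Line 2 (7523.39.01, Duray, 2,353 m², ¥110,779.24):
Base rate for 7523.39.01 is 3% + ¥3.13/m².
Duty = ¥110,779.24 × 3% + 2,353 × ¥3.13 = ¥10,688.27.
Line 3 (6319.22.61, Hesador, 1,959 kg, ¥141,145.95):
Base rate for 6319.22.61 is 27.5%.
Origin Hesador qualifies under the Ormark–Hesador agreement and 6319.22.61 is covered: preferential rate 26.5% applies instead.
The additional-duty order on 6319.22.61 targets Drenistan, not Hesador; it does not apply.
Duty = ¥141,145.95 × 26.5% = ¥37,403.68.
Line 4 (0465.75.67, Hesador, 3,196 units, ¥309,340.84):
Base rate for 0465.75.67 is 15%.
Origin Hesador qualifies under the Ormark–Hesador agreement and 0465.75.67 is covered: preferential rate 8% applies instead.
Duty = ¥309,340.84 × 8% = ¥24,747.27.
Total = ¥188,741.47 + ¥10,688.27 + ¥37,403.68 + ¥24,747.27 = ¥261,580.69.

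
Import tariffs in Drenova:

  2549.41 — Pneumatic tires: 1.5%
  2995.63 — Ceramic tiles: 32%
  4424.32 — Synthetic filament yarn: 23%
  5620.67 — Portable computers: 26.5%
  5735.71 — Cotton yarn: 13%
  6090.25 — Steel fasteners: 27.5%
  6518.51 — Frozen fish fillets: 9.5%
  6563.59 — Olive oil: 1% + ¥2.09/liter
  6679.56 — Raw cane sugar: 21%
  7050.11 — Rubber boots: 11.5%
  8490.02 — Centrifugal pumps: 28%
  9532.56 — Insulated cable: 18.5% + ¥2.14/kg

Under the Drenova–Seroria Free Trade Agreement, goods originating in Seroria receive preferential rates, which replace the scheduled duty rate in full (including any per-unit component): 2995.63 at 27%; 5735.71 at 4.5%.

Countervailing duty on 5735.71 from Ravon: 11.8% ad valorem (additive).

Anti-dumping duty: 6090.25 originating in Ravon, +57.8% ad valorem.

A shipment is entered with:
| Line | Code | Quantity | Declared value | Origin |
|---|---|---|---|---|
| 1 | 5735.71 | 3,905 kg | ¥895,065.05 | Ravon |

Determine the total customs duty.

¥221,976.13

Line 1 (5735.71, Ravon, 3,905 kg, ¥895,065.05):
Base rate for 5735.71 is 13%.
5735.71 has an FTA preferential rate, but origin Ravon is not Seroria; base rate stands.
Additional duty on 5735.71 from Ravon: +11.8%. Applied ad valorem rate: 13% + 11.8% = 24.8%.
Duty = ¥895,065.05 × 24.8% = ¥221,976.13.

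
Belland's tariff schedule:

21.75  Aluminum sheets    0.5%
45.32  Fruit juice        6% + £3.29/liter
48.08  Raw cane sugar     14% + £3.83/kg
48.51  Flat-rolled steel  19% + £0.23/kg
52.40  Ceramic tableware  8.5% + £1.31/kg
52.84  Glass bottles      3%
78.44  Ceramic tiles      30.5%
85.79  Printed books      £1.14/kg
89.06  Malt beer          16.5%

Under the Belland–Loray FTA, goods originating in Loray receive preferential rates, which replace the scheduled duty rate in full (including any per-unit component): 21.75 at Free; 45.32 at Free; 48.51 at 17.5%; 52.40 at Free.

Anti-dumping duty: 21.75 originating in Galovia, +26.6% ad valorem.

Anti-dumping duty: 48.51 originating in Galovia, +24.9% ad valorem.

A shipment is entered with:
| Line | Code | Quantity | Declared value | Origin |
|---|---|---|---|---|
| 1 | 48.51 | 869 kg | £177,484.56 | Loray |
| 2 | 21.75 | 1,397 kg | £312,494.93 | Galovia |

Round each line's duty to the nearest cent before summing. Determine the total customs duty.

Line 1 (48.51, Loray, 869 kg, £177,484.56):
Base rate for 48.51 is 19% + £0.23/kg.
Origin Loray qualifies under the Belland–Loray agreement and 48.51 is covered: preferential rate 17.5% applies instead.
The additional-duty order on 48.51 targets Galovia, not Loray; it does not apply.
Duty = £177,484.56 × 17.5% = £31,059.80.
Line 2 (21.75, Galovia, 1,397 kg, £312,494.93):
Base rate for 21.75 is 0.5%.
21.75 has an FTA preferential rate, but origin Galovia is not Loray; base rate stands.
Additional duty on 21.75 from Galovia: +26.6%. Applied ad valorem rate: 0.5% + 26.6% = 27.1%.
Duty = £312,494.93 × 27.1% = £84,686.13.
Total = £31,059.80 + £84,686.13 = £115,745.93.

£115,745.93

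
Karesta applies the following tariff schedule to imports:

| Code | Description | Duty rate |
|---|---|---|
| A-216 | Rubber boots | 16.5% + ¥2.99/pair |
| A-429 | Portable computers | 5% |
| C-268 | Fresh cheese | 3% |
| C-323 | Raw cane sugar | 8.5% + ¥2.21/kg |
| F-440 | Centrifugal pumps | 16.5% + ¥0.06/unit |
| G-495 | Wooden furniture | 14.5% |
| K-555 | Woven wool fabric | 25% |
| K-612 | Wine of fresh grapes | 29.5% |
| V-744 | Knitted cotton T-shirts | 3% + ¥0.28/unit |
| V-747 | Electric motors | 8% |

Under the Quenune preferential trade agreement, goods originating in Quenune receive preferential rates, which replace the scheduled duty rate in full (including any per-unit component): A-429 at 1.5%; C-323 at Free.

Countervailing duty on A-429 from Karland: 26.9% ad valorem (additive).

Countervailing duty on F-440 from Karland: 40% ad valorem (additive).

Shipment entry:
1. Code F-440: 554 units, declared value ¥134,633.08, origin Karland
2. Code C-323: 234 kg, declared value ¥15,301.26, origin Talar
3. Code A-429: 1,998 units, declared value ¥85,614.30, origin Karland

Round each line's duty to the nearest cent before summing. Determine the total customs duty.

¥105,229.64

Line 1 (F-440, Karland, 554 units, ¥134,633.08):
Base rate for F-440 is 16.5% + ¥0.06/unit.
Additional duty on F-440 from Karland: +40%. Applied ad valorem rate: 16.5% + 40% = 56.5%.
Duty = ¥134,633.08 × 56.5% + 554 × ¥0.06 = ¥76,100.93.
Line 2 (C-323, Talar, 234 kg, ¥15,301.26):
Base rate for C-323 is 8.5% + ¥2.21/kg.
C-323 has an FTA preferential rate, but origin Talar is not Quenune; base rate stands.
Duty = ¥15,301.26 × 8.5% + 234 × ¥2.21 = ¥1,817.75.
Line 3 (A-429, Karland, 1,998 units, ¥85,614.30):
Base rate for A-429 is 5%.
A-429 has an FTA preferential rate, but origin Karland is not Quenune; base rate stands.
Additional duty on A-429 from Karland: +26.9%. Applied ad valorem rate: 5% + 26.9% = 31.9%.
Duty = ¥85,614.30 × 31.9% = ¥27,310.96.
Total = ¥76,100.93 + ¥1,817.75 + ¥27,310.96 = ¥105,229.64.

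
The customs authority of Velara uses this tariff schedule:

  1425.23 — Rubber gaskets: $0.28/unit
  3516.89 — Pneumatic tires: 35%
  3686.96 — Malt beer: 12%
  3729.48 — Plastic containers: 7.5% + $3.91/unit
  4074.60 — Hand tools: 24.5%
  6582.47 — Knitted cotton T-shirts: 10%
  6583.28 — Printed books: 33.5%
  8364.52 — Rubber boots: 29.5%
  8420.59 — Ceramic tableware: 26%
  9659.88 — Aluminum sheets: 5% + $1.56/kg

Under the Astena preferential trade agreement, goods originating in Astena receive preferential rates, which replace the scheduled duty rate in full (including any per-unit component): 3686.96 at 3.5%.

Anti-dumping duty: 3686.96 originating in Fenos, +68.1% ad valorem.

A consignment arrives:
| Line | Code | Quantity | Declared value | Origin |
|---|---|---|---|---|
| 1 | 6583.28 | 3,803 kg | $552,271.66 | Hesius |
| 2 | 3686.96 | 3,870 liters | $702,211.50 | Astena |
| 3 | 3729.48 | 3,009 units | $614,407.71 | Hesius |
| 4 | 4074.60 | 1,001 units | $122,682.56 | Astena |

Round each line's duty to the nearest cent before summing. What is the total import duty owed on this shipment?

$297,491.41

Line 1 (6583.28, Hesius, 3,803 kg, $552,271.66):
Base rate for 6583.28 is 33.5%.
Duty = $552,271.66 × 33.5% = $185,011.01.
Line 2 (3686.96, Astena, 3,870 liters, $702,211.50):
Base rate for 3686.96 is 12%.
Origin Astena qualifies under the Velara–Astena agreement and 3686.96 is covered: preferential rate 3.5% applies instead.
The additional-duty order on 3686.96 targets Fenos, not Astena; it does not apply.
Duty = $702,211.50 × 3.5% = $24,577.40.
Line 3 (3729.48, Hesius, 3,009 units, $614,407.71):
Base rate for 3729.48 is 7.5% + $3.91/unit.
Duty = $614,407.71 × 7.5% + 3,009 × $3.91 = $57,845.77.
Line 4 (4074.60, Astena, 1,001 units, $122,682.56):
Base rate for 4074.60 is 24.5%.
Origin Astena is the FTA partner but 4074.60 is not on the preference list; base rate stands.
Duty = $122,682.56 × 24.5% = $30,057.23.
Total = $185,011.01 + $24,577.40 + $57,845.77 + $30,057.23 = $297,491.41.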